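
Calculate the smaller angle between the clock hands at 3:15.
Hour hand position: 3 x 30 + 15 x 0.5 = 97.5 degrees
Minute hand position: 15 x 6 = 90 degrees
Difference: |97.5 - 90| = 7.5 degrees
The angle between the hands is 7.5 degrees

Final answer: 7.5 degrees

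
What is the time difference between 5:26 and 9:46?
From 5:26 to 9:46:
(9 x 60 + 46) - (5 x 60 + 26) = 586 - 326 = 260 minutes
= 4 hours and 20 minutes

Final answer: 4 hours and 20 minutes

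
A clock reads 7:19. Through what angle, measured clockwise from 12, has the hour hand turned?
The hour hand moves 30 degrees per hour and 0.5 degrees per minute.
At 7:19: (7) x 30 + 19 x 0.5 = 210 + 9.5 = 219.5 degrees

Final answer: 219.5 degrees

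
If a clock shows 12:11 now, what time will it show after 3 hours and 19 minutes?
Starting time: 12:11
Adding 19 minutes to 11 minutes: 11 + 19 = 30 minutes
Adding 3 hours: 12 + 3 = 15 - 12 = 3
Final time: 3:30

Final answer: 3:30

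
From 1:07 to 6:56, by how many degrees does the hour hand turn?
The hour hand moves 0.5 degrees per minute.
Time elapsed: 6:56 - 1:07 = 349 minutes
Angular displacement: 349 x 0.5 = 174.5 degrees

Final answer: 174.5 degrees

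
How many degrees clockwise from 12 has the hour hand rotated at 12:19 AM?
The hour hand moves 30 degrees per hour and 0.5 degrees per minute.
At 12:19: (0) x 30 + 19 x 0.5 = 0 + 9.5 = 9.5 degrees

Final answer: 9.5 degrees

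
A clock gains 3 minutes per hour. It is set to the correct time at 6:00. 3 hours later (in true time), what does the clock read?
For every 60 true minutes, the faulty clock advances 60 + 3 = 63 minutes.
True elapsed: 3 hours = 180 minutes.
Faulty clock advances: 180 x 63/60 = 189 minutes (drift: 9 minutes ahead).
Shown time: 6:00 + 189 minutes = 9:09.

Final answer: 9:09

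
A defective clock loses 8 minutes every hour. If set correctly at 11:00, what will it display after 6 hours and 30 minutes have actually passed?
For every 60 true minutes, the faulty clock advances 60 - 8 = 52 minutes.
True elapsed: 6 hours and 30 minutes = 390 minutes.
Faulty clock advances: 390 x 52/60 = 338 minutes (drift: 52 minutes behind).
Shown time: 11:00 + 338 minutes = 4:38.

Final answer: 4:38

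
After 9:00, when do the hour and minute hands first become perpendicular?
At t minutes past 9:00, the hour hand is at 30 x 9 + 0.5t degrees and the minute hand is at 6t degrees.
The smaller angle between them is 90 degrees when |30H - 5.5t| = 90 or |30H - 5.5t| = 270.
With H = 9, solve 30 x 9 - 5.5t = +/- target for each target:
  t = (30 x 9 - 90) / 5.5 = 32.73
  t = (30 x 9 + 90) / 5.5 = 65.45 (outside (0, 60))
  t = (30 x 9 - 270) / 5.5 = 0 (outside (0, 60))
  t = (30 x 9 + 270) / 5.5 = 98.18 (outside (0, 60))
Valid solutions in (0, 60): {32.73} minutes.
First occurrence: t = 32.73 minutes.
The hands are at right angles at 32.73 minutes past 9:00.

Final answer: 32.73 minutes past 9:00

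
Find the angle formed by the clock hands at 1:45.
Hour hand position: 1 x 30 + 45 x 0.5 = 52.5 degrees
Minute hand position: 45 x 6 = 270 degrees
Difference: |52.5 - 270| = 217.5 degrees
Since 217.5 > 180, the smaller angle is 360 - 217.5 = 142.5 degrees

Final answer: 142.5 degrees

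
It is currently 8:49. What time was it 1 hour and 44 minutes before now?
Starting time: 8:49 = 529 total minutes past 12:00
Subtracting: 1 hour and 44 minutes = 104 minutes
529 - 104 = 425 minutes
= 7 hours and 5 minutes past 12:00 = 7:05

Final answer: 7:05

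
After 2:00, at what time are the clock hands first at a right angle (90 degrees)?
At t minutes past 2:00, the hour hand is at 30 x 2 + 0.5t degrees and the minute hand is at 6t degrees.
The smaller angle between them is 90 degrees when |30H - 5.5t| = 90 or |30H - 5.5t| = 270.
With H = 2, solve 30 x 2 - 5.5t = +/- target for each target:
  t = (30 x 2 - 90) / 5.5 = -5.45 (outside (0, 60))
  t = (30 x 2 + 90) / 5.5 = 27.27
  t = (30 x 2 - 270) / 5.5 = -38.18 (outside (0, 60))
  t = (30 x 2 + 270) / 5.5 = 60 (outside (0, 60))
Valid solutions in (0, 60): {27.27} minutes.
First occurrence: t = 27.27 minutes.
The hands are at right angles at 27.27 minutes past 2:00.

Final answer: 27.27 minutes past 2:00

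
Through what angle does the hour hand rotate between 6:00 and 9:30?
The hour hand moves 0.5 degrees per minute.
Time elapsed: 9:30 - 6:00 = 210 minutes
Angular displacement: 210 x 0.5 = 105 degrees

Final answer: 105 degrees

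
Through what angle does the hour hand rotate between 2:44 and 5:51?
The hour hand moves 0.5 degrees per minute.
Time elapsed: 5:51 - 2:44 = 187 minutes
Angular displacement: 187 x 0.5 = 93.5 degrees

Final answer: 93.5 degrees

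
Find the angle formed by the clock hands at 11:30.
Hour hand position: 11 x 30 + 30 x 0.5 = 345 degrees
Minute hand position: 30 x 6 = 180 degrees
Difference: |345 - 180| = 165 degrees
The angle between the hands is 165 degrees

Final answer: 165 degrees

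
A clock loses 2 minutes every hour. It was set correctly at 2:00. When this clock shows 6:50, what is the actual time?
For every 60 true minutes, the faulty clock advances 58 minutes, so 1 faulty-clock minute corresponds to 60/58 true minutes.
From 2:00 to 6:50 on the faulty dial is 290 minutes.
True elapsed: 290 x 60/58 = 300 minutes = 5 hours.
True time: 2:00 + 5 hours = 7:00.

Final answer: 7:00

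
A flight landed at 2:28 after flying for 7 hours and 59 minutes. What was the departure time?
Starting time: 2:28 = 148 total minutes past 12:00
Subtracting: 7 hours and 59 minutes = 479 minutes
148 - 479 = -331 (negative, add 12 hours = 720) = 389 minutes
= 6 hours and 29 minutes past 12:00 = 6:29

Final answer: 6:29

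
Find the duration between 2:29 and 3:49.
From 2:29 to 3:49:
(3 x 60 + 49) - (2 x 60 + 29) = 229 - 149 = 80 minutes
= 1 hour and 20 minutes

Final answer: 1 hour and 20 minutes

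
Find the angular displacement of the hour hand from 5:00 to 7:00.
The hour hand moves 0.5 degrees per minute.
Time elapsed: 7:00 - 5:00 = 120 minutes
Angular displacement: 120 x 0.5 = 60 degrees

Final answer: 60 degrees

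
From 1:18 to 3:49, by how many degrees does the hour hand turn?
The hour hand moves 0.5 degrees per minute.
Time elapsed: 3:49 - 1:18 = 151 minutes
Angular displacement: 151 x 0.5 = 75.5 degrees

Final answer: 75.5 degrees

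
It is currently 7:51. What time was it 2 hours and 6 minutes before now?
Starting time: 7:51 = 471 total minutes past 12:00
Subtracting: 2 hours and 6 minutes = 126 minutes
471 - 126 = 345 minutes
= 5 hours and 45 minutes past 12:00 = 5:45

Final answer: 5:45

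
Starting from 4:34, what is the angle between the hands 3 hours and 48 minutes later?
First find the time 3 hours and 48 minutes after 4:34.
Total minutes: 4 x 60 + 34 + 3 x 60 + 48 = 502.
502 mod 720 = 502 minutes = 8:22.
Now compute the angle at 8:22:
Hour hand: 8 x 30 + 22 x 0.5 = 251 degrees
Minute hand: 22 x 6 = 132 degrees
Difference: |251 - 132| = 119 degrees
The angle is 119 degrees

Final answer: 119 degrees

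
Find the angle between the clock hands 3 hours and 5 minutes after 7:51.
First find the time 3 hours and 5 minutes after 7:51.
Total minutes: 7 x 60 + 51 + 3 x 60 + 5 = 656.
656 mod 720 = 656 minutes = 10:56.
Now compute the angle at 10:56:
Hour hand: 10 x 30 + 56 x 0.5 = 328 degrees
Minute hand: 56 x 6 = 336 degrees
Difference: |328 - 336| = 8 degrees
The angle is 8 degrees

Final answer: 8 degrees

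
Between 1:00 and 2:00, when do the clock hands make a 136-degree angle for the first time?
At t minutes past 1:00, the hour hand is at 30 x 1 + 0.5t degrees and the minute hand is at 6t degrees.
The smaller angle between them is 136 degrees when |30H - 5.5t| = 136 or |30H - 5.5t| = 224.
With H = 1, solve 30 x 1 - 5.5t = +/- target for each target:
  t = (30 x 1 - 136) / 5.5 = -19.27 (outside (0, 60))
  t = (30 x 1 + 136) / 5.5 = 30.18
  t = (30 x 1 - 224) / 5.5 = -35.27 (outside (0, 60))
  t = (30 x 1 + 224) / 5.5 = 46.18
Valid solutions in (0, 60): {30.18, 46.18} minutes.
The first occurrence is t = 30.18 minutes.
The hands form a 136-degree angle at 30.18 minutes past 1:00.

Final answer: 30.18 minutes past 1:00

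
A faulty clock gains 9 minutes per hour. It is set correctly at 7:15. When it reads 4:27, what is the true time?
For every 60 true minutes, the faulty clock advances 69 minutes, so 1 faulty-clock minute corresponds to 60/69 true minutes.
From 7:15 to 4:27 on the faulty dial is 552 minutes.
True elapsed: 552 x 60/69 = 480 minutes = 8 hours.
True time: 7:15 + 8 hours = 3:15.

Final answer: 3:15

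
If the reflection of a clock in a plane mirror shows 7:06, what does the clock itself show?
Reflection across the vertical (12-6) axis maps a hand at angle A degrees to (360 - A) degrees, which sends a reading of T minutes past 12:00 to (720 - T) minutes past 12:00.
Mirror reads 7:06 = 426 minutes past 12:00.
Actual time: (720 - 426) mod 720 = 294 minutes = 4:54.

Final answer: 4:54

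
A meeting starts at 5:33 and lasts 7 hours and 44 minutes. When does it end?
Starting time: 5:33
Adding 44 minutes to 33 minutes: 33 + 44 = 77 minutes = 1 hour and 17 minutes
Adding 7 hours: 5 + 7 + 1 (carry) = 13 - 12 = 1
Final time: 1:17

Final answer: 1:17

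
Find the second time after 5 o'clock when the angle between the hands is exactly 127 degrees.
At t minutes past 5:00, the hour hand is at 30 x 5 + 0.5t degrees and the minute hand is at 6t degrees.
The smaller angle between them is 127 degrees when |30H - 5.5t| = 127 or |30H - 5.5t| = 233.
With H = 5, solve 30 x 5 - 5.5t = +/- target for each target:
  t = (30 x 5 - 127) / 5.5 = 4.18
  t = (30 x 5 + 127) / 5.5 = 50.36
  t = (30 x 5 - 233) / 5.5 = -15.09 (outside (0, 60))
  t = (30 x 5 + 233) / 5.5 = 69.64 (outside (0, 60))
Valid solutions in (0, 60): {4.18, 50.36} minutes.
The second occurrence is t = 50.36 minutes.
The hands form a 127-degree angle at 50.36 minutes past 5:00.

Final answer: 50.36 minutes past 5:00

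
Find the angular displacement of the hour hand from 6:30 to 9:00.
The hour hand moves 0.5 degrees per minute.
Time elapsed: 9:00 - 6:30 = 150 minutes
Angular displacement: 150 x 0.5 = 75 degrees

Final answer: 75 degrees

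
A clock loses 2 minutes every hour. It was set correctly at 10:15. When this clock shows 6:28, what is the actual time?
For every 60 true minutes, the faulty clock advances 58 minutes, so 1 faulty-clock minute corresponds to 60/58 true minutes.
From 10:15 to 6:28 on the faulty dial is 493 minutes.
True elapsed: 493 x 60/58 = 510 minutes = 8 hours and 30 minutes.
True time: 10:15 + 8 hours and 30 minutes = 6:45.

Final answer: 6:45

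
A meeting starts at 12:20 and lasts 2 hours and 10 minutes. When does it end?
Starting time: 12:20
Adding 10 minutes to 20 minutes: 20 + 10 = 30 minutes
Adding 2 hours: 12 + 2 = 14 - 12 = 2
Final time: 2:30

Final answer: 2:30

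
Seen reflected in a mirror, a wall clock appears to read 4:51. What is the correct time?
Reflection across the vertical (12-6) axis maps a hand at angle A degrees to (360 - A) degrees, which sends a reading of T minutes past 12:00 to (720 - T) minutes past 12:00.
Mirror reads 4:51 = 291 minutes past 12:00.
Actual time: (720 - 291) mod 720 = 429 minutes = 7:09.

Final answer: 7:09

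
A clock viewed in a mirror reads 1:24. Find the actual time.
Reflection across the vertical (12-6) axis maps a hand at angle A degrees to (360 - A) degrees, which sends a reading of T minutes past 12:00 to (720 - T) minutes past 12:00.
Mirror reads 1:24 = 84 minutes past 12:00.
Actual time: (720 - 84) mod 720 = 636 minutes = 10:36.

Final answer: 10:36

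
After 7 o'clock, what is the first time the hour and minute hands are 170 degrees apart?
At t minutes past 7:00, the hour hand is at 30 x 7 + 0.5t degrees and the minute hand is at 6t degrees.
The smaller angle between them is 170 degrees when |30H - 5.5t| = 170 or |30H - 5.5t| = 190.
With H = 7, solve 30 x 7 - 5.5t = +/- target for each target:
  t = (30 x 7 - 170) / 5.5 = 7.27
  t = (30 x 7 + 170) / 5.5 = 69.09 (outside (0, 60))
  t = (30 x 7 - 190) / 5.5 = 3.64
  t = (30 x 7 + 190) / 5.5 = 72.73 (outside (0, 60))
Valid solutions in (0, 60): {3.64, 7.27} minutes.
The first occurrence is t = 3.64 minutes.
The hands form a 170-degree angle at 3.64 minutes past 7:00.

Final answer: 3.64 minutes past 7:00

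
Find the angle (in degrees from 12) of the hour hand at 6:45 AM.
The hour hand moves 30 degrees per hour and 0.5 degrees per minute.
At 6:45: (6) x 30 + 45 x 0.5 = 180 + 22.5 = 202.5 degrees

Final answer: 202.5 degrees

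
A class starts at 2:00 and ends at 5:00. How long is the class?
From 2:00 to 5:00:
(5 x 60 + 0) - (2 x 60 + 0) = 300 - 120 = 180 minutes
= 3 hours

Final answer: 3 hours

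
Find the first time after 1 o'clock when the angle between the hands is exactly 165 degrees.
At t minutes past 1:00, the hour hand is at 30 x 1 + 0.5t degrees and the minute hand is at 6t degrees.
The smaller angle between them is 165 degrees when |30H - 5.5t| = 165 or |30H - 5.5t| = 195.
With H = 1, solve 30 x 1 - 5.5t = +/- target for each target:
  t = (30 x 1 - 165) / 5.5 = -24.55 (outside (0, 60))
  t = (30 x 1 + 165) / 5.5 = 35.45
  t = (30 x 1 - 195) / 5.5 = -30 (outside (0, 60))
  t = (30 x 1 + 195) / 5.5 = 40.91
Valid solutions in (0, 60): {35.45, 40.91} minutes.
The first occurrence is t = 35.45 minutes.
The hands form a 165-degree angle at 35.45 minutes past 1:00.

Final answer: 35.45 minutes past 1:00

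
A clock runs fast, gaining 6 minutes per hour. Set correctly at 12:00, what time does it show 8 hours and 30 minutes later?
For every 60 true minutes, the faulty clock advances 60 + 6 = 66 minutes.
True elapsed: 8 hours and 30 minutes = 510 minutes.
Faulty clock advances: 510 x 66/60 = 561 minutes (drift: 51 minutes ahead).
Shown time: 12:00 + 561 minutes = 9:21.

Final answer: 9:21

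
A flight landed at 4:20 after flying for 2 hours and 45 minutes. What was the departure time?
Starting time: 4:20 = 260 total minutes past 12:00
Subtracting: 2 hours and 45 minutes = 165 minutes
260 - 165 = 95 minutes
= 1 hour and 35 minutes past 12:00 = 1:35

Final answer: 1:35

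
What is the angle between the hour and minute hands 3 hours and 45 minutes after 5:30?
First find the time 3 hours and 45 minutes after 5:30.
Total minutes: 5 x 60 + 30 + 3 x 60 + 45 = 555.
555 mod 720 = 555 minutes = 9:15.
Now compute the angle at 9:15:
Hour hand: 9 x 30 + 15 x 0.5 = 277.5 degrees
Minute hand: 15 x 6 = 90 degrees
Difference: |277.5 - 90| = 187.5 degrees
Smaller angle: 360 - 187.5 = 172.5 degrees

Final answer: 172.5 degrees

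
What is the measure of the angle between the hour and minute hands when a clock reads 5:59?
Hour hand position: 5 x 30 + 59 x 0.5 = 179.5 degrees
Minute hand position: 59 x 6 = 354 degrees
Difference: |179.5 - 354| = 174.5 degrees
The angle between the hands is 174.5 degrees

Final answer: 174.5 degrees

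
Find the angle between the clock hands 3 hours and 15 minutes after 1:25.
First find the time 3 hours and 15 minutes after 1:25.
Total minutes: 1 x 60 + 25 + 3 x 60 + 15 = 280.
280 mod 720 = 280 minutes = 4:40.
Now compute the angle at 4:40:
Hour hand: 4 x 30 + 40 x 0.5 = 140 degrees
Minute hand: 40 x 6 = 240 degrees
Difference: |140 - 240| = 100 degrees
The angle is 100 degrees

Final answer: 100 degrees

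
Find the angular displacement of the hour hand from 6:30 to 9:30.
The hour hand moves 0.5 degrees per minute.
Time elapsed: 9:30 - 6:30 = 180 minutes
Angular displacement: 180 x 0.5 = 90 degrees

Final answer: 90 degrees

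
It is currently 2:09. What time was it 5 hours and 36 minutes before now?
Starting time: 2:09 = 129 total minutes past 12:00
Subtracting: 5 hours and 36 minutes = 336 minutes
129 - 336 = -207 (negative, add 12 hours = 720) = 513 minutes
= 8 hours and 33 minutes past 12:00 = 8:33

Final answer: 8:33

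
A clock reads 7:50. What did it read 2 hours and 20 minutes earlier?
Starting time: 7:50 = 470 total minutes past 12:00
Subtracting: 2 hours and 20 minutes = 140 minutes
470 - 140 = 330 minutes
= 5 hours and 30 minutes past 12:00 = 5:30

Final answer: 5:30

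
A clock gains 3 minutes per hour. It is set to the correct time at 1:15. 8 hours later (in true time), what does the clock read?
For every 60 true minutes, the faulty clock advances 60 + 3 = 63 minutes.
True elapsed: 8 hours = 480 minutes.
Faulty clock advances: 480 x 63/60 = 504 minutes (drift: 24 minutes ahead).
Shown time: 1:15 + 504 minutes = 9:39.

Final answer: 9:39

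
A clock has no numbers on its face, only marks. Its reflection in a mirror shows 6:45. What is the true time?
Reflection across the vertical (12-6) axis maps a hand at angle A degrees to (360 - A) degrees, which sends a reading of T minutes past 12:00 to (720 - T) minutes past 12:00.
Mirror reads 6:45 = 405 minutes past 12:00.
Actual time: (720 - 405) mod 720 = 315 minutes = 5:15.

Final answer: 5:15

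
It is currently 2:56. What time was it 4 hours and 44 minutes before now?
Starting time: 2:56 = 176 total minutes past 12:00
Subtracting: 4 hours and 44 minutes = 284 minutes
176 - 284 = -108 (negative, add 12 hours = 720) = 612 minutes
= 10 hours and 12 minutes past 12:00 = 10:12

Final answer: 10:12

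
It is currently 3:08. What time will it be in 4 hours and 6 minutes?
Starting time: 3:08
Adding 6 minutes to 8 minutes: 8 + 6 = 14 minutes
Adding 4 hours: 3 + 4 = 7
Final time: 7:14

Final answer: 7:14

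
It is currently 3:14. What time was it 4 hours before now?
Starting time: 3:14 = 194 total minutes past 12:00
Subtracting: 4 hours = 240 minutes
194 - 240 = -46 (negative, add 12 hours = 720) = 674 minutes
= 11 hours and 14 minutes past 12:00 = 11:14

Final answer: 11:14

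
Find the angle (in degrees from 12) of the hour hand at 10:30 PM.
The hour hand moves 30 degrees per hour and 0.5 degrees per minute.
At 10:30: (10) x 30 + 30 x 0.5 = 300 + 15 = 315 degrees

Final answer: 315 degrees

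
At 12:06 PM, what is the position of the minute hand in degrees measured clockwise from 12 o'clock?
The minute hand moves 6 degrees per minute.
At 12:06: 6 x 6 = 36 degrees

Final answer: 36 degrees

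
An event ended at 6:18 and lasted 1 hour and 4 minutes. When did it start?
Starting time: 6:18 = 378 total minutes past 12:00
Subtracting: 1 hour and 4 minutes = 64 minutes
378 - 64 = 314 minutes
= 5 hours and 14 minutes past 12:00 = 5:14

Final answer: 5:14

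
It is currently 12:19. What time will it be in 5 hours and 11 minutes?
Starting time: 12:19
Adding 11 minutes to 19 minutes: 19 + 11 = 30 minutes
Adding 5 hours: 12 + 5 = 17 - 12 = 5
Final time: 5:30

Final answer: 5:30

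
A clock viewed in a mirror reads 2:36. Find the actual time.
Reflection across the vertical (12-6) axis maps a hand at angle A degrees to (360 - A) degrees, which sends a reading of T minutes past 12:00 to (720 - T) minutes past 12:00.
Mirror reads 2:36 = 156 minutes past 12:00.
Actual time: (720 - 156) mod 720 = 564 minutes = 9:24.

Final answer: 9:24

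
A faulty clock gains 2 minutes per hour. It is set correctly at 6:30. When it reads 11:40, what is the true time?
For every 60 true minutes, the faulty clock advances 62 minutes, so 1 faulty-clock minute corresponds to 60/62 true minutes.
From 6:30 to 11:40 on the faulty dial is 310 minutes.
True elapsed: 310 x 60/62 = 300 minutes = 5 hours.
True time: 6:30 + 5 hours = 11:30.

Final answer: 11:30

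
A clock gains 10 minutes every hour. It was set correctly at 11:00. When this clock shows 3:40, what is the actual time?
For every 60 true minutes, the faulty clock advances 70 minutes, so 1 faulty-clock minute corresponds to 60/70 true minutes.
From 11:00 to 3:40 on the faulty dial is 280 minutes.
True elapsed: 280 x 60/70 = 240 minutes = 4 hours.
True time: 11:00 + 4 hours = 3:00.

Final answer: 3:00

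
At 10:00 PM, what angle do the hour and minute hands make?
Hour hand position: 10 x 30 + 0 x 0.5 = 300 degrees
Minute hand position: 0 x 6 = 0 degrees
Difference: |300 - 0| = 300 degrees
Since 300 > 180, the smaller angle is 360 - 300 = 60 degrees

Final answer: 60 degrees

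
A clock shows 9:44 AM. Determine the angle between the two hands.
Hour hand position: 9 x 30 + 44 x 0.5 = 292 degrees
Minute hand position: 44 x 6 = 264 degrees
Difference: |292 - 264| = 28 degrees
The angle between the hands is 28 degrees

Final answer: 28 degrees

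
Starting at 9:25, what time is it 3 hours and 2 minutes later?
Starting time: 9:25
Adding 2 minutes to 25 minutes: 25 + 2 = 27 minutes
Adding 3 hours: 9 + 3 = 12
Final time: 12:27

Final answer: 12:27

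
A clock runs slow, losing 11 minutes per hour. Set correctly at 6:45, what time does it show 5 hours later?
For every 60 true minutes, the faulty clock advances 60 - 11 = 49 minutes.
True elapsed: 5 hours = 300 minutes.
Faulty clock advances: 300 x 49/60 = 245 minutes (drift: 55 minutes behind).
Shown time: 6:45 + 245 minutes = 10:50.

Final answer: 10:50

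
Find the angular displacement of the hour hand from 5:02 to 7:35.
The hour hand moves 0.5 degrees per minute.
Time elapsed: 7:35 - 5:02 = 153 minutes
Angular displacement: 153 x 0.5 = 76.5 degrees

Final answer: 76.5 degrees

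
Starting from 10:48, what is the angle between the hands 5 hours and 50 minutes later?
First find the time 5 hours and 50 minutes after 10:48.
Total minutes: 10 x 60 + 48 + 5 x 60 + 50 = 998.
998 mod 720 = 278 minutes = 4:38.
Now compute the angle at 4:38:
Hour hand: 4 x 30 + 38 x 0.5 = 139 degrees
Minute hand: 38 x 6 = 228 degrees
Difference: |139 - 228| = 89 degrees
The angle is 89 degrees

Final answer: 89 degrees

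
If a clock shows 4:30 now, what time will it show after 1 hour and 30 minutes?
Starting time: 4:30
Adding 30 minutes to 30 minutes: 30 + 30 = 60 minutes = 1 hour
Adding 1 hour: 4 + 1 + 1 (carry) = 6
Final time: 6:00

Final answer: 6:00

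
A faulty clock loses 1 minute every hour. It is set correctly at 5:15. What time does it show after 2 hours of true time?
For every 60 true minutes, the faulty clock advances 60 - 1 = 59 minutes.
True elapsed: 2 hours = 120 minutes.
Faulty clock advances: 120 x 59/60 = 118 minutes (drift: 2 minutes behind).
Shown time: 5:15 + 118 minutes = 7:13.

Final answer: 7:13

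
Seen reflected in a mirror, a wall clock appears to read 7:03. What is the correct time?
Reflection across the vertical (12-6) axis maps a hand at angle A degrees to (360 - A) degrees, which sends a reading of T minutes past 12:00 to (720 - T) minutes past 12:00.
Mirror reads 7:03 = 423 minutes past 12:00.
Actual time: (720 - 423) mod 720 = 297 minutes = 4:57.

Final answer: 4:57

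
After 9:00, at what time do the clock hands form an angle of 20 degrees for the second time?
At t minutes past 9:00, the hour hand is at 30 x 9 + 0.5t degrees and the minute hand is at 6t degrees.
The smaller angle between them is 20 degrees when |30H - 5.5t| = 20 or |30H - 5.5t| = 340.
With H = 9, solve 30 x 9 - 5.5t = +/- target for each target:
  t = (30 x 9 - 20) / 5.5 = 45.45
  t = (30 x 9 + 20) / 5.5 = 52.73
  t = (30 x 9 - 340) / 5.5 = -12.73 (outside (0, 60))
  t = (30 x 9 + 340) / 5.5 = 110.91 (outside (0, 60))
Valid solutions in (0, 60): {45.45, 52.73} minutes.
The second occurrence is t = 52.73 minutes.
The hands form a 20-degree angle at 52.73 minutes past 9:00.

Final answer: 52.73 minutes past 9:00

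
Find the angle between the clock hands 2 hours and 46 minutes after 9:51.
First find the time 2 hours and 46 minutes after 9:51.
Total minutes: 9 x 60 + 51 + 2 x 60 + 46 = 757.
757 mod 720 = 37 minutes = 12:37.
Now compute the angle at 12:37:
Hour hand: 0 x 30 + 37 x 0.5 = 18.5 degrees
Minute hand: 37 x 6 = 222 degrees
Difference: |18.5 - 222| = 203.5 degrees
Smaller angle: 360 - 203.5 = 156.5 degrees

Final answer: 156.5 degrees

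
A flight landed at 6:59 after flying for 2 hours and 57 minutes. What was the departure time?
Starting time: 6:59 = 419 total minutes past 12:00
Subtracting: 2 hours and 57 minutes = 177 minutes
419 - 177 = 242 minutes
= 4 hours and 2 minutes past 12:00 = 4:02

Final answer: 4:02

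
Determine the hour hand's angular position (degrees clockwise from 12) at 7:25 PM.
The hour hand moves 30 degrees per hour and 0.5 degrees per minute.
At 7:25: (7) x 30 + 25 x 0.5 = 210 + 12.5 = 222.5 degrees

Final answer: 222.5 degrees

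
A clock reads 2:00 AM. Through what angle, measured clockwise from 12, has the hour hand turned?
The hour hand moves 30 degrees per hour and 0.5 degrees per minute.
At 2:00: (2) x 30 + 0 x 0.5 = 60 + 0 = 60 degrees

Final answer: 60 degrees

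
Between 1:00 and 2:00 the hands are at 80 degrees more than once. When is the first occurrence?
At t minutes past 1:00, the hour hand is at 30 x 1 + 0.5t degrees and the minute hand is at 6t degrees.
The smaller angle between them is 80 degrees when |30H - 5.5t| = 80 or |30H - 5.5t| = 280.
With H = 1, solve 30 x 1 - 5.5t = +/- target for each target:
  t = (30 x 1 - 80) / 5.5 = -9.09 (outside (0, 60))
  t = (30 x 1 + 80) / 5.5 = 20
  t = (30 x 1 - 280) / 5.5 = -45.45 (outside (0, 60))
  t = (30 x 1 + 280) / 5.5 = 56.36
Valid solutions in (0, 60): {20, 56.36} minutes.
The first occurrence is t = 20 minutes.
The hands form a 80-degree angle at 20 minutes past 1:00.

Final answer: 20 minutes past 1:00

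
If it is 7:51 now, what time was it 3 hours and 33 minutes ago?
Starting time: 7:51 = 471 total minutes past 12:00
Subtracting: 3 hours and 33 minutes = 213 minutes
471 - 213 = 258 minutes
= 4 hours and 18 minutes past 12:00 = 4:18

Final answer: 4:18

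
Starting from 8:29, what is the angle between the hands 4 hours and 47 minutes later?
First find the time 4 hours and 47 minutes after 8:29.
Total minutes: 8 x 60 + 29 + 4 x 60 + 47 = 796.
796 mod 720 = 76 minutes = 1:16.
Now compute the angle at 1:16:
Hour hand: 1 x 30 + 16 x 0.5 = 38 degrees
Minute hand: 16 x 6 = 96 degrees
Difference: |38 - 96| = 58 degrees
The angle is 58 degrees

Final answer: 58 degrees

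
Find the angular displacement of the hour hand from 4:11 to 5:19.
The hour hand moves 0.5 degrees per minute.
Time elapsed: 5:19 - 4:11 = 68 minutes
Angular displacement: 68 x 0.5 = 34 degrees

Final answer: 34 degrees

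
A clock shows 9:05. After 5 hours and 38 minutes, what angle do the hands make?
First find the time 5 hours and 38 minutes after 9:05.
Total minutes: 9 x 60 + 5 + 5 x 60 + 38 = 883.
883 mod 720 = 163 minutes = 2:43.
Now compute the angle at 2:43:
Hour hand: 2 x 30 + 43 x 0.5 = 81.5 degrees
Minute hand: 43 x 6 = 258 degrees
Difference: |81.5 - 258| = 176.5 degrees
The angle is 176.5 degrees

Final answer: 176.5 degrees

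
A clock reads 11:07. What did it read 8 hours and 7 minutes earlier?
Starting time: 11:07 = 667 total minutes past 12:00
Subtracting: 8 hours and 7 minutes = 487 minutes
667 - 487 = 180 minutes
= 3 hours past 12:00 = 3:00

Final answer: 3:00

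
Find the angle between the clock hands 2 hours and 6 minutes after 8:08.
First find the time 2 hours and 6 minutes after 8:08.
Total minutes: 8 x 60 + 8 + 2 x 60 + 6 = 614.
614 mod 720 = 614 minutes = 10:14.
Now compute the angle at 10:14:
Hour hand: 10 x 30 + 14 x 0.5 = 307 degrees
Minute hand: 14 x 6 = 84 degrees
Difference: |307 - 84| = 223 degrees
Smaller angle: 360 - 223 = 137 degrees

Final answer: 137 degrees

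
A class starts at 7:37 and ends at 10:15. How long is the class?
From 7:37 to 10:15:
(10 x 60 + 15) - (7 x 60 + 37) = 615 - 457 = 158 minutes
= 2 hours and 38 minutes

Final answer: 2 hours and 38 minutes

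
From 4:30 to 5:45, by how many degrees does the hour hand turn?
The hour hand moves 0.5 degrees per minute.
Time elapsed: 5:45 - 4:30 = 75 minutes
Angular displacement: 75 x 0.5 = 37.5 degrees

Final answer: 37.5 degrees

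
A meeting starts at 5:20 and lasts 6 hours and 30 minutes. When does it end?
Starting time: 5:20
Adding 30 minutes to 20 minutes: 20 + 30 = 50 minutes
Adding 6 hours: 5 + 6 = 11
Final time: 11:50

Final answer: 11:50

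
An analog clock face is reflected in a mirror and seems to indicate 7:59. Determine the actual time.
Reflection across the vertical (12-6) axis maps a hand at angle A degrees to (360 - A) degrees, which sends a reading of T minutes past 12:00 to (720 - T) minutes past 12:00.
Mirror reads 7:59 = 479 minutes past 12:00.
Actual time: (720 - 479) mod 720 = 241 minutes = 4:01.

Final answer: 4:01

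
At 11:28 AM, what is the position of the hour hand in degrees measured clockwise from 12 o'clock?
The hour hand moves 30 degrees per hour and 0.5 degrees per minute.
At 11:28: (11) x 30 + 28 x 0.5 = 330 + 14 = 344 degrees

Final answer: 344 degrees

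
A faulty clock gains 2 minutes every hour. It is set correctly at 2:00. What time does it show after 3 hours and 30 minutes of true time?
For every 60 true minutes, the faulty clock advances 60 + 2 = 62 minutes.
True elapsed: 3 hours and 30 minutes = 210 minutes.
Faulty clock advances: 210 x 62/60 = 217 minutes (drift: 7 minutes ahead).
Shown time: 2:00 + 217 minutes = 5:37.

Final answer: 5:37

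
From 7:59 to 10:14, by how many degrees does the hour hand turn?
The hour hand moves 0.5 degrees per minute.
Time elapsed: 10:14 - 7:59 = 135 minutes
Angular displacement: 135 x 0.5 = 67.5 degrees

Final answer: 67.5 degrees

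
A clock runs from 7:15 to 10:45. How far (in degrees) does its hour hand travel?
The hour hand moves 0.5 degrees per minute.
Time elapsed: 10:45 - 7:15 = 210 minutes
Angular displacement: 210 x 0.5 = 105 degrees

Final answer: 105 degrees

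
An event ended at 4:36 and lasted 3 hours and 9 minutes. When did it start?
Starting time: 4:36 = 276 total minutes past 12:00
Subtracting: 3 hours and 9 minutes = 189 minutes
276 - 189 = 87 minutes
= 1 hour and 27 minutes past 12:00 = 1:27

Final answer: 1:27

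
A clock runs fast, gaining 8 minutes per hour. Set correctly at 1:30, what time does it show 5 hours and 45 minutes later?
For every 60 true minutes, the faulty clock advances 60 + 8 = 68 minutes.
True elapsed: 5 hours and 45 minutes = 345 minutes.
Faulty clock advances: 345 x 68/60 = 391 minutes (drift: 46 minutes ahead).
Shown time: 1:30 + 391 minutes = 8:01.

Final answer: 8:01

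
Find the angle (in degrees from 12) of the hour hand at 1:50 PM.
The hour hand moves 30 degrees per hour and 0.5 degrees per minute.
At 1:50: (1) x 30 + 50 x 0.5 = 30 + 25 = 55 degrees

Final answer: 55 degrees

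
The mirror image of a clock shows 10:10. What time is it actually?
Reflection across the vertical (12-6) axis maps a hand at angle A degrees to (360 - A) degrees, which sends a reading of T minutes past 12:00 to (720 - T) minutes past 12:00.
Mirror reads 10:10 = 610 minutes past 12:00.
Actual time: (720 - 610) mod 720 = 110 minutes = 1:50.

Final answer: 1:50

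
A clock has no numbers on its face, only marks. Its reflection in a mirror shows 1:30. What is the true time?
Reflection across the vertical (12-6) axis maps a hand at angle A degrees to (360 - A) degrees, which sends a reading of T minutes past 12:00 to (720 - T) minutes past 12:00.
Mirror reads 1:30 = 90 minutes past 12:00.
Actual time: (720 - 90) mod 720 = 630 minutes = 10:30.

Final answer: 10:30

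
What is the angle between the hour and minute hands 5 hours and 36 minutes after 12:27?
First find the time 5 hours and 36 minutes after 12:27.
Total minutes: 12 x 60 + 27 + 5 x 60 + 36 = 1083.
1083 mod 720 = 363 minutes = 6:03.
Now compute the angle at 6:03:
Hour hand: 6 x 30 + 3 x 0.5 = 181.5 degrees
Minute hand: 3 x 6 = 18 degrees
Difference: |181.5 - 18| = 163.5 degrees
The angle is 163.5 degrees

Final answer: 163.5 degrees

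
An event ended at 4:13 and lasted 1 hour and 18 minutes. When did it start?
Starting time: 4:13 = 253 total minutes past 12:00
Subtracting: 1 hour and 18 minutes = 78 minutes
253 - 78 = 175 minutes
= 2 hours and 55 minutes past 12:00 = 2:55

Final answer: 2:55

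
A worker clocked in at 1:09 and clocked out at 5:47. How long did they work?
From 1:09 to 5:47:
(5 x 60 + 47) - (1 x 60 + 9) = 347 - 69 = 278 minutes
= 4 hours and 38 minutes

Final answer: 4 hours and 38 minutes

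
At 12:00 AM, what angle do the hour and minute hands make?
Hour hand position: 0 x 30 + 0 x 0.5 = 0 degrees
Minute hand position: 0 x 6 = 0 degrees
Difference: |0 - 0| = 0 degrees
The angle between the hands is 0 degrees

Final answer: 0 degrees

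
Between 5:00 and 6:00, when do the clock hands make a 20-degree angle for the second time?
At t minutes past 5:00, the hour hand is at 30 x 5 + 0.5t degrees and the minute hand is at 6t degrees.
The smaller angle between them is 20 degrees when |30H - 5.5t| = 20 or |30H - 5.5t| = 340.
With H = 5, solve 30 x 5 - 5.5t = +/- target for each target:
  t = (30 x 5 - 20) / 5.5 = 23.64
  t = (30 x 5 + 20) / 5.5 = 30.91
  t = (30 x 5 - 340) / 5.5 = -34.55 (outside (0, 60))
  t = (30 x 5 + 340) / 5.5 = 89.09 (outside (0, 60))
Valid solutions in (0, 60): {23.64, 30.91} minutes.
The second occurrence is t = 30.91 minutes.
The hands form a 20-degree angle at 30.91 minutes past 5:00.

Final answer: 30.91 minutes past 5:00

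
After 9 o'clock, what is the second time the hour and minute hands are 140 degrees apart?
At t minutes past 9:00, the hour hand is at 30 x 9 + 0.5t degrees and the minute hand is at 6t degrees.
The smaller angle between them is 140 degrees when |30H - 5.5t| = 140 or |30H - 5.5t| = 220.
With H = 9, solve 30 x 9 - 5.5t = +/- target for each target:
  t = (30 x 9 - 140) / 5.5 = 23.64
  t = (30 x 9 + 140) / 5.5 = 74.55 (outside (0, 60))
  t = (30 x 9 - 220) / 5.5 = 9.09
  t = (30 x 9 + 220) / 5.5 = 89.09 (outside (0, 60))
Valid solutions in (0, 60): {9.09, 23.64} minutes.
The second occurrence is t = 23.64 minutes.
The hands form a 140-degree angle at 23.64 minutes past 9:00.

Final answer: 23.64 minutes past 9:00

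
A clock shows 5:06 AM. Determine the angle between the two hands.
Hour hand position: 5 x 30 + 6 x 0.5 = 153 degrees
Minute hand position: 6 x 6 = 36 degrees
Difference: |153 - 36| = 117 degrees
The angle between the hands is 117 degrees

Final answer: 117 degrees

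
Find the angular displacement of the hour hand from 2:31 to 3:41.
The hour hand moves 0.5 degrees per minute.
Time elapsed: 3:41 - 2:31 = 70 minutes
Angular displacement: 70 x 0.5 = 35 degrees

Final answer: 35 degrees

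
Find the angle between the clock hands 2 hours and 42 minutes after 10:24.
First find the time 2 hours and 42 minutes after 10:24.
Total minutes: 10 x 60 + 24 + 2 x 60 + 42 = 786.
786 mod 720 = 66 minutes = 1:06.
Now compute the angle at 1:06:
Hour hand: 1 x 30 + 6 x 0.5 = 33 degrees
Minute hand: 6 x 6 = 36 degrees
Difference: |33 - 36| = 3 degrees
The angle is 3 degrees

Final answer: 3 degrees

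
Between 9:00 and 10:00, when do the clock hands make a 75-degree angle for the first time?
At t minutes past 9:00, the hour hand is at 30 x 9 + 0.5t degrees and the minute hand is at 6t degrees.
The smaller angle between them is 75 degrees when |30H - 5.5t| = 75 or |30H - 5.5t| = 285.
With H = 9, solve 30 x 9 - 5.5t = +/- target for each target:
  t = (30 x 9 - 75) / 5.5 = 35.45
  t = (30 x 9 + 75) / 5.5 = 62.73 (outside (0, 60))
  t = (30 x 9 - 285) / 5.5 = -2.73 (outside (0, 60))
  t = (30 x 9 + 285) / 5.5 = 100.91 (outside (0, 60))
Valid solutions in (0, 60): {35.45} minutes.
The first occurrence is t = 35.45 minutes.
The hands form a 75-degree angle at 35.45 minutes past 9:00.

Final answer: 35.45 minutes past 9:00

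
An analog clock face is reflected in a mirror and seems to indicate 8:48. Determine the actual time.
Reflection across the vertical (12-6) axis maps a hand at angle A degrees to (360 - A) degrees, which sends a reading of T minutes past 12:00 to (720 - T) minutes past 12:00.
Mirror reads 8:48 = 528 minutes past 12:00.
Actual time: (720 - 528) mod 720 = 192 minutes = 3:12.

Final answer: 3:12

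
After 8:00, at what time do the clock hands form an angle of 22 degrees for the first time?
At t minutes past 8:00, the hour hand is at 30 x 8 + 0.5t degrees and the minute hand is at 6t degrees.
The smaller angle between them is 22 degrees when |30H - 5.5t| = 22 or |30H - 5.5t| = 338.
With H = 8, solve 30 x 8 - 5.5t = +/- target for each target:
  t = (30 x 8 - 22) / 5.5 = 39.64
  t = (30 x 8 + 22) / 5.5 = 47.64
  t = (30 x 8 - 338) / 5.5 = -17.82 (outside (0, 60))
  t = (30 x 8 + 338) / 5.5 = 105.09 (outside (0, 60))
Valid solutions in (0, 60): {39.64, 47.64} minutes.
The first occurrence is t = 39.64 minutes.
The hands form a 22-degree angle at 39.64 minutes past 8:00.

Final answer: 39.64 minutes past 8:00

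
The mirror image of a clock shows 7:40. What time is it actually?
Reflection across the vertical (12-6) axis maps a hand at angle A degrees to (360 - A) degrees, which sends a reading of T minutes past 12:00 to (720 - T) minutes past 12:00.
Mirror reads 7:40 = 460 minutes past 12:00.
Actual time: (720 - 460) mod 720 = 260 minutes = 4:20.

Final answer: 4:20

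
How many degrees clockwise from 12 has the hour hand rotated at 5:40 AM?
The hour hand moves 30 degrees per hour and 0.5 degrees per minute.
At 5:40: (5) x 30 + 40 x 0.5 = 150 + 20 = 170 degrees

Final answer: 170 degrees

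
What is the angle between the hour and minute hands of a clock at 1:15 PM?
Hour hand position: 1 x 30 + 15 x 0.5 = 37.5 degrees
Minute hand position: 15 x 6 = 90 degrees
Difference: |37.5 - 90| = 52.5 degrees
The angle between the hands is 52.5 degrees

Final answer: 52.5 degrees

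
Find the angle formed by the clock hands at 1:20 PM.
Hour hand position: 1 x 30 + 20 x 0.5 = 40 degrees
Minute hand position: 20 x 6 = 120 degrees
Difference: |40 - 120| = 80 degrees
The angle between the hands is 80 degrees

Final answer: 80 degrees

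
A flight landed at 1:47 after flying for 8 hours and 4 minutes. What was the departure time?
Starting time: 1:47 = 107 total minutes past 12:00
Subtracting: 8 hours and 4 minutes = 484 minutes
107 - 484 = -377 (negative, add 12 hours = 720) = 343 minutes
= 5 hours and 43 minutes past 12:00 = 5:43

Final answer: 5:43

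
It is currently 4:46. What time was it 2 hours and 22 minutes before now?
Starting time: 4:46 = 286 total minutes past 12:00
Subtracting: 2 hours and 22 minutes = 142 minutes
286 - 142 = 144 minutes
= 2 hours and 24 minutes past 12:00 = 2:24

Final answer: 2:24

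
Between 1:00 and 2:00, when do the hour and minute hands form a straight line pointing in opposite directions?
For hands to be 180 degrees apart: |30H - 5.5t| = 180
With H = 1: t = (30 x 1 + 180)/5.5 = 38.18 or t = (30 x 1 - 180)/5.5 = -27.27
First valid solution (0 < t < 60): t = 38.18 minutes
The hands are opposite at 38.18 minutes past 1:00.

Final answer: 38.18 minutes past 1:00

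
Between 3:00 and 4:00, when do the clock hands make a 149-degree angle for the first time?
At t minutes past 3:00, the hour hand is at 30 x 3 + 0.5t degrees and the minute hand is at 6t degrees.
The smaller angle between them is 149 degrees when |30H - 5.5t| = 149 or |30H - 5.5t| = 211.
With H = 3, solve 30 x 3 - 5.5t = +/- target for each target:
  t = (30 x 3 - 149) / 5.5 = -10.73 (outside (0, 60))
  t = (30 x 3 + 149) / 5.5 = 43.45
  t = (30 x 3 - 211) / 5.5 = -22 (outside (0, 60))
  t = (30 x 3 + 211) / 5.5 = 54.73
Valid solutions in (0, 60): {43.45, 54.73} minutes.
The first occurrence is t = 43.45 minutes.
The hands form a 149-degree angle at 43.45 minutes past 3:00.

Final answer: 43.45 minutes past 3:00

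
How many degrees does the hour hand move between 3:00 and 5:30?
The hour hand moves 0.5 degrees per minute.
Time elapsed: 5:30 - 3:00 = 150 minutes
Angular displacement: 150 x 0.5 = 75 degrees

Final answer: 75 degrees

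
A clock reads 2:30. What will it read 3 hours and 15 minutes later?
Starting time: 2:30
Adding 15 minutes to 30 minutes: 30 + 15 = 45 minutes
Adding 3 hours: 2 + 3 = 5
Final time: 5:45

Final answer: 5:45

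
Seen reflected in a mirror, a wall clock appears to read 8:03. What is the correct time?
Reflection across the vertical (12-6) axis maps a hand at angle A degrees to (360 - A) degrees, which sends a reading of T minutes past 12:00 to (720 - T) minutes past 12:00.
Mirror reads 8:03 = 483 minutes past 12:00.
Actual time: (720 - 483) mod 720 = 237 minutes = 3:57.

Final answer: 3:57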